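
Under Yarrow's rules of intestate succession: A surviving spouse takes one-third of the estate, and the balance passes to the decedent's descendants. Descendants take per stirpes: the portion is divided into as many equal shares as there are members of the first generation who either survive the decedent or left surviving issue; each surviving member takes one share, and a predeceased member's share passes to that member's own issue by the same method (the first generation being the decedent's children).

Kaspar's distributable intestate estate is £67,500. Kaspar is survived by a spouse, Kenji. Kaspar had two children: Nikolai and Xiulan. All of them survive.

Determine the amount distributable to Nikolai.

Kenji takes one-third of £67,500 = £22,500. The remaining £45,000 passes to the descendants.
The descendants' portion (£45,000) is divided into 2 shares of £22,500: Nikolai and Xiulan each take £22,500.

Nikolai receives £22,500.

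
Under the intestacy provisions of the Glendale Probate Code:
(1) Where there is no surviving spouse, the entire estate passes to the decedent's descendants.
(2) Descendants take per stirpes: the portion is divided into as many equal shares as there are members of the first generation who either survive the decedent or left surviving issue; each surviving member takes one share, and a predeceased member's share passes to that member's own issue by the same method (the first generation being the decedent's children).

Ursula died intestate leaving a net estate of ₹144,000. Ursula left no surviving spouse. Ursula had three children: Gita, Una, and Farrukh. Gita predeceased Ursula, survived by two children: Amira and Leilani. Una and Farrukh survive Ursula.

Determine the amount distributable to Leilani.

The entire ₹144,000 passes to the descendants.
That amount (₹144,000) is divided into 3 shares of ₹48,000: Una and Farrukh each take ₹48,000; Gita's ₹48,000 share passes to Gita's issue.
Gita's share (₹48,000) is divided into 2 shares of ₹24,000: Amira and Leilani each take ₹24,000.

Leilani receives ₹24,000.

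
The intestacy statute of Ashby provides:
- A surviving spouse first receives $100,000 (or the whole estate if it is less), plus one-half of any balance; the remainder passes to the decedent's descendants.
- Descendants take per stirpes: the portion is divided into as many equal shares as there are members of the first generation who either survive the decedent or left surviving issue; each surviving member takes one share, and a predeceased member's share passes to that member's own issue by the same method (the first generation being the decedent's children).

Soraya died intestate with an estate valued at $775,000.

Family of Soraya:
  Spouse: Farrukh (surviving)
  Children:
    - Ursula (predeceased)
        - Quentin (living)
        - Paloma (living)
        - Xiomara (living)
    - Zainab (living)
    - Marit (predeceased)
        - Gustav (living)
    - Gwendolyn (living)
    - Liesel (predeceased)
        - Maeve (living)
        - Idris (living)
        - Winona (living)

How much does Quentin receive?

Quentin receives $22,500.

Farrukh first takes $100,000, leaving a balance of $675,000. Farrukh then takes one-half of the balance ($337,500), for a total of $437,500. The remaining $337,500 passes to the descendants.
The descendants' portion ($337,500) is divided into 5 shares of $67,500: Zainab and Gwendolyn each take $67,500; Ursula's $67,500 share passes to Ursula's issue; Marit's $67,500 share passes to Marit's issue; Liesel's $67,500 share passes to Liesel's issue.
Ursula's share ($67,500) is divided into 3 shares of $22,500: Quentin, Paloma, and Xiomara each take $22,500.
Marit's share ($67,500) passes entirely to Gustav.
Liesel's share ($67,500) is divided into 3 shares of $22,500: Maeve, Idris, and Winona each take $22,500.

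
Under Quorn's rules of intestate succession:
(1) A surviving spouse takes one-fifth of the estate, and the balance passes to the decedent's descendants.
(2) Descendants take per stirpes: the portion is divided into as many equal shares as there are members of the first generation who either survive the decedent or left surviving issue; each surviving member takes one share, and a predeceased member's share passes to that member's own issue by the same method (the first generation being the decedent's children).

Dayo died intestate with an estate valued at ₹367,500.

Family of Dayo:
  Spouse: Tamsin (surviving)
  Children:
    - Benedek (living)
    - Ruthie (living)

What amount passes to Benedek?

Tamsin takes one-fifth of ₹367,500 = ₹73,500. The remaining ₹294,000 passes to the descendants.
The descendants' portion (₹294,000) is divided into 2 shares of ₹147,000: Benedek and Ruthie each take ₹147,000.

Benedek receives ₹147,000.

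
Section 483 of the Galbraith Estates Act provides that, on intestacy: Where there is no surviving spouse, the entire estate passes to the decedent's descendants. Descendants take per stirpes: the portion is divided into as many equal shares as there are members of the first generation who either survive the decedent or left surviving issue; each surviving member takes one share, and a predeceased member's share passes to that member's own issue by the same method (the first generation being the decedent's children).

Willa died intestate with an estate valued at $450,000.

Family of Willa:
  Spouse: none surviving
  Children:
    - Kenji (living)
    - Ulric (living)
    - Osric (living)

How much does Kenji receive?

The entire $450,000 passes to the descendants.
That amount ($450,000) is divided into 3 shares of $150,000: Kenji, Ulric, and Osric each take $150,000.

Kenji receives $150,000.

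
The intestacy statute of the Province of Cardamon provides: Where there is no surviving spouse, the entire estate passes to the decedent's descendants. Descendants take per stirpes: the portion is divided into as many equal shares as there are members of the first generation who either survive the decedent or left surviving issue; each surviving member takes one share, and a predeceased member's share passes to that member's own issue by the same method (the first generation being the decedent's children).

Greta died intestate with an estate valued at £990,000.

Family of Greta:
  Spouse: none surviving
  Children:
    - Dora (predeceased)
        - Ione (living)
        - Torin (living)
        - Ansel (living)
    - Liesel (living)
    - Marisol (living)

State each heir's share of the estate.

Ione: £110,000; Torin: £110,000; Ansel: £110,000; Liesel: £330,000; Marisol: £330,000

The entire £990,000 passes to the descendants.
That amount (£990,000) is divided into 3 shares of £330,000: Liesel and Marisol each take £330,000; Dora's £330,000 share passes to Dora's issue.
Dora's share (£330,000) is divided into 3 shares of £110,000: Ione, Torin, and Ansel each take £110,000.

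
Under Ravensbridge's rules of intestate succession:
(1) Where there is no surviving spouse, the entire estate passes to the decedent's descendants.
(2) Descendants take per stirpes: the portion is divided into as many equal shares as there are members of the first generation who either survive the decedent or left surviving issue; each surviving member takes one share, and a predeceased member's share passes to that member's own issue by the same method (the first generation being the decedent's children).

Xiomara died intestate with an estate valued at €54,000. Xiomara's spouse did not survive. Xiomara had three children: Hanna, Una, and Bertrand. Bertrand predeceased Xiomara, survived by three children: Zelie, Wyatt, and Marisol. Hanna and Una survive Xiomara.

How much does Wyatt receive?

The entire €54,000 passes to the descendants.
That amount (€54,000) is divided into 3 shares of €18,000: Hanna and Una each take €18,000; Bertrand's €18,000 share passes to Bertrand's issue.
Bertrand's share (€18,000) is divided into 3 shares of €6,000: Zelie, Wyatt, and Marisol each take €6,000.

Wyatt receives €6,000.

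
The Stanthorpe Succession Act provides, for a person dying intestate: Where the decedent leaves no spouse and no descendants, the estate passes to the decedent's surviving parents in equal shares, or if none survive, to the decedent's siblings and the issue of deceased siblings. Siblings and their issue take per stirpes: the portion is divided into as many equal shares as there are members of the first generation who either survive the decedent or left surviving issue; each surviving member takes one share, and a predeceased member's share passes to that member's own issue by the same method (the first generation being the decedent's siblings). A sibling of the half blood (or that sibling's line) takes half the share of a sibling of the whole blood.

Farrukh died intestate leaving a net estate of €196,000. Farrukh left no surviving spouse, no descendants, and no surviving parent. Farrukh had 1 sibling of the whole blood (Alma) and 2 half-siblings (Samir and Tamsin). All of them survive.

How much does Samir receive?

Samir receives €49,000.

The entire €196,000 passes to the siblings and their issue.
Counting each half-blood sibling's line as half a unit, there are 2 units in €196,000, so one unit is €98,000. Whole-blood lines (Alma) take €98,000 each; half-blood lines (Samir and Tamsin) take €49,000 each.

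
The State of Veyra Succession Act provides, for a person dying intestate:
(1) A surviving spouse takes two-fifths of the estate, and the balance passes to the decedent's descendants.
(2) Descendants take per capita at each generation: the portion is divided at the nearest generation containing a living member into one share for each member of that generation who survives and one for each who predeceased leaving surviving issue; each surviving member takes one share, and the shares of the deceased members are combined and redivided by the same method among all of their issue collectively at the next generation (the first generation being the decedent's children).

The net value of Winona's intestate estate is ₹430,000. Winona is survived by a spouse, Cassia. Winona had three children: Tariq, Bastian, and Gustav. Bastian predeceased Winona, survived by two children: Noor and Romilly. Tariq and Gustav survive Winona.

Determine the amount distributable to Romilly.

Cassia takes two-fifths of ₹430,000 = ₹172,000. The remaining ₹258,000 passes to the descendants.
The descendants' portion (₹258,000) is divided at the children's generation into 3 shares of ₹86,000. Tariq and Gustav each take ₹86,000. The remaining share for the deceased Bastian (₹86,000) is carried to the next generation.
That pool (₹86,000) is divided at the grandchildren's generation equally among Noor and Romilly: ₹43,000 each.

Romilly receives ₹43,000.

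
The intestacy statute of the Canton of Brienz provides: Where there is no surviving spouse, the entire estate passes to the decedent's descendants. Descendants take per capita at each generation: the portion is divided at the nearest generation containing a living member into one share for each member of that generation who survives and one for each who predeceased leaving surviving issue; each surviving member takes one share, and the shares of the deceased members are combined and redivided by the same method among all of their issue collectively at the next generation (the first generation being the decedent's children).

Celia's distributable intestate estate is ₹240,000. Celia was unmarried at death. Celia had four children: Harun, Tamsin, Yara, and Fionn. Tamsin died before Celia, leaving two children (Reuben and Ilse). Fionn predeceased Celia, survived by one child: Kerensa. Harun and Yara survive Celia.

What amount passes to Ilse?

The entire ₹240,000 passes to the descendants.
That amount (₹240,000) is divided at the children's generation into 4 shares of ₹60,000. Harun and Yara each take ₹60,000. The 2 shares of the deceased (Tamsin and Fionn) are combined into a pool of ₹120,000.
That pool (₹120,000) is divided at the grandchildren's generation equally among Reuben, Ilse, and Kerensa: ₹40,000 each.

Ilse receives ₹40,000.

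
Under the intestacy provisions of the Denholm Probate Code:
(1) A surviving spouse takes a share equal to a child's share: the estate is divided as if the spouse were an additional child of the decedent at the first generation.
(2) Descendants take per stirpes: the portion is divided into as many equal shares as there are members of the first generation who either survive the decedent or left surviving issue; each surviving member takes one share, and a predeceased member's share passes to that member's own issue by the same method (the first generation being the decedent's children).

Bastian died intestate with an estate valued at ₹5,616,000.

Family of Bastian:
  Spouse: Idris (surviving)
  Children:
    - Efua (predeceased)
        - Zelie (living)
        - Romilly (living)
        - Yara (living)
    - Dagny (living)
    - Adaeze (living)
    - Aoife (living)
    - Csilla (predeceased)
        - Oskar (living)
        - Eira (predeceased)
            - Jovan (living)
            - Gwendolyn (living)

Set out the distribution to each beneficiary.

Idris: ₹936,000; Zelie: ₹312,000; Romilly: ₹312,000; Yara: ₹312,000; Dagny: ₹936,000; Adaeze: ₹936,000; Aoife: ₹936,000; Oskar: ₹468,000; Jovan: ₹234,000; Gwendolyn: ₹234,000

The spouse counts as an additional share at the children's level, so there are 6 primary shares of ₹936,000. Idris takes one such share (₹936,000).
The children's combined portion (₹4,680,000) is divided into 5 shares of ₹936,000: Dagny, Adaeze, and Aoife each take ₹936,000; Efua's ₹936,000 share passes to Efua's issue; Csilla's ₹936,000 share passes to Csilla's issue.
Efua's share (₹936,000) is divided into 3 shares of ₹312,000: Zelie, Romilly, and Yara each take ₹312,000.
Csilla's share (₹936,000) is divided into 2 shares of ₹468,000: Oskar takes ₹468,000; Eira's ₹468,000 share passes to Eira's issue.
Eira's share (₹468,000) is divided into 2 shares of ₹234,000: Jovan and Gwendolyn each take ₹234,000.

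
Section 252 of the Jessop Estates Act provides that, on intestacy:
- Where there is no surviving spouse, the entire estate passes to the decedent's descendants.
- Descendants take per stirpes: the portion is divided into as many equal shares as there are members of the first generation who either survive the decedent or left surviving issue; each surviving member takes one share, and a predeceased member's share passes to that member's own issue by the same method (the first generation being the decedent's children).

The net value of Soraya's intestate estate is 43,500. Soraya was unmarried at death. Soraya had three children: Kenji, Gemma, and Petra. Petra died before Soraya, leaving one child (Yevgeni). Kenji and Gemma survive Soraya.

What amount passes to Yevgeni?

Yevgeni receives 14,500.

The entire 43,500 passes to the descendants.
That amount (43,500) is divided into 3 shares of 14,500: Kenji and Gemma each take 14,500; Petra's 14,500 share passes to Petra's issue.
Petra's share (14,500) passes entirely to Yevgeni.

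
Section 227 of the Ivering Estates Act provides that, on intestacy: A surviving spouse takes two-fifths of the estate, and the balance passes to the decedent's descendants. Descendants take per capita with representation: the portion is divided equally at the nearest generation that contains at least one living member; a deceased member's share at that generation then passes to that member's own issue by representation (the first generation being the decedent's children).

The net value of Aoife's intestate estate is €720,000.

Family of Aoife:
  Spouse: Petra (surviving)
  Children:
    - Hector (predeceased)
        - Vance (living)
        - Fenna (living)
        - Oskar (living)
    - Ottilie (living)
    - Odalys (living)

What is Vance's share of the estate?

Petra takes two-fifths of €720,000 = €288,000. The remaining €432,000 passes to the descendants.
The descendants' portion (€432,000) is divided into 3 shares of €144,000: Ottilie and Odalys each take €144,000; Hector's €144,000 share passes to Hector's issue.
Hector's share (€144,000) is divided into 3 shares of €48,000: Vance, Fenna, and Oskar each take €48,000.

Vance receives €48,000.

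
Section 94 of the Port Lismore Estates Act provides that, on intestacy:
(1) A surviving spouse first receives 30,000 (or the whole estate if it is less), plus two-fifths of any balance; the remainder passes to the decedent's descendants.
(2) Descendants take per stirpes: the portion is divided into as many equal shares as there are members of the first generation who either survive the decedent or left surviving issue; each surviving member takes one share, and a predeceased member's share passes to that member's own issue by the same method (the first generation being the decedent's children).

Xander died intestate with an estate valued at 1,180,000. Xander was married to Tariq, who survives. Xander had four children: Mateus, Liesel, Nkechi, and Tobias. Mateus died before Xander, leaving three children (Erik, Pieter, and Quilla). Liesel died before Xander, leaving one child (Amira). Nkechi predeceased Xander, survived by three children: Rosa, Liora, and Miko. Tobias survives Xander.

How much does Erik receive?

Tariq first takes 30,000, leaving a balance of 1,150,000. Tariq then takes two-fifths of the balance (460,000), for a total of 490,000. The remaining 690,000 passes to the descendants.
The descendants' portion (690,000) is divided into 4 shares of 172,500: Tobias takes 172,500; Mateus's 172,500 share passes to Mateus's issue; Liesel's 172,500 share passes to Liesel's issue; Nkechi's 172,500 share passes to Nkechi's issue.
Mateus's share (172,500) is divided into 3 shares of 57,500: Erik, Pieter, and Quilla each take 57,500.
Liesel's share (172,500) passes entirely to Amira.
Nkechi's share (172,500) is divided into 3 shares of 57,500: Rosa, Liora, and Miko each take 57,500.

Erik receives 57,500.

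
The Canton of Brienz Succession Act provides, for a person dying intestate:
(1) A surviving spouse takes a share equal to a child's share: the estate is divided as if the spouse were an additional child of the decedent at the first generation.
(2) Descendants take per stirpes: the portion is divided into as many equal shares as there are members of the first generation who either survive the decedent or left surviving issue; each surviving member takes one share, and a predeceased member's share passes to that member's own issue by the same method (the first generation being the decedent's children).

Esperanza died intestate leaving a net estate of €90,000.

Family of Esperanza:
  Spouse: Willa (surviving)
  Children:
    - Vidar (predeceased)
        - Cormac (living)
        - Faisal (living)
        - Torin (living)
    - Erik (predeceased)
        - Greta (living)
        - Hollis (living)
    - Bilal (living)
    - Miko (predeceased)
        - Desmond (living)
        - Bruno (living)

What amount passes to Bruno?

The spouse counts as an additional share at the children's level, so there are 5 primary shares of €18,000. Willa takes one such share (€18,000).
The children's combined portion (€72,000) is divided into 4 shares of €18,000: Bilal takes €18,000; Vidar's €18,000 share passes to Vidar's issue; Erik's €18,000 share passes to Erik's issue; Miko's €18,000 share passes to Miko's issue.
Vidar's share (€18,000) is divided into 3 shares of €6,000: Cormac, Faisal, and Torin each take €6,000.
Erik's share (€18,000) is divided into 2 shares of €9,000: Greta and Hollis each take €9,000.
Miko's share (€18,000) is divided into 2 shares of €9,000: Desmond and Bruno each take €9,000.

Bruno receives €9,000.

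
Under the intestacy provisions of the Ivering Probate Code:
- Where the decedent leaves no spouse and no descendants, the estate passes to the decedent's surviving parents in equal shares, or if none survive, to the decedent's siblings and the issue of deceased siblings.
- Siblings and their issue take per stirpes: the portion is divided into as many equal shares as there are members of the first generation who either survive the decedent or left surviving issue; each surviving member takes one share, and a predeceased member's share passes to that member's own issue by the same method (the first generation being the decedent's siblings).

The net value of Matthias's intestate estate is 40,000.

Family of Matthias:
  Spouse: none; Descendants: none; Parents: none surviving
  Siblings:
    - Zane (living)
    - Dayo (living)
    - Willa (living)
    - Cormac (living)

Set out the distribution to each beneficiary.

Zane: 10,000; Dayo: 10,000; Willa: 10,000; Cormac: 10,000

The entire 40,000 passes to the siblings and their issue.
That amount (40,000) is divided into 4 shares of 10,000: Zane, Dayo, Willa, and Cormac each take 10,000.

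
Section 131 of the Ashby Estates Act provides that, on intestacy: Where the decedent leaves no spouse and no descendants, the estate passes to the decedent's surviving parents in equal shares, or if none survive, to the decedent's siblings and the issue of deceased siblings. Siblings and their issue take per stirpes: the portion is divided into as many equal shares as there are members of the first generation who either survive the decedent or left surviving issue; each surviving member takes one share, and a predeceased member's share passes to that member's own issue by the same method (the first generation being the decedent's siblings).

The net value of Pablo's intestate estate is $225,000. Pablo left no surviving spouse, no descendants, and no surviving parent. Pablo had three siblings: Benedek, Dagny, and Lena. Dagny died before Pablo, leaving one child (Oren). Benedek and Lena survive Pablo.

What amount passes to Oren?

The entire $225,000 passes to the siblings and their issue.
That amount ($225,000) is divided into 3 shares of $75,000: Benedek and Lena each take $75,000; Dagny's $75,000 share passes to Dagny's issue.
Dagny's share ($75,000) passes entirely to Oren.

Oren receives $75,000.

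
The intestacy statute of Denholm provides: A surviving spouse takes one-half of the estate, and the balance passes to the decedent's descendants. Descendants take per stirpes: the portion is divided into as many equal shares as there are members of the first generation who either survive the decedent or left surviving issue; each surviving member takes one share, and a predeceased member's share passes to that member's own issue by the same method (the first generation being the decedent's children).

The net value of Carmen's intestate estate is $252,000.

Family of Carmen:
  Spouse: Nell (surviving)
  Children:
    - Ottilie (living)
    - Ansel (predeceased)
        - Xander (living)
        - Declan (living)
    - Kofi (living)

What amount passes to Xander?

Nell takes one-half of $252,000 = $126,000. The remaining $126,000 passes to the descendants.
The descendants' portion ($126,000) is divided into 3 shares of $42,000: Ottilie and Kofi each take $42,000; Ansel's $42,000 share passes to Ansel's issue.
Ansel's share ($42,000) is divided into 2 shares of $21,000: Xander and Declan each take $21,000.

Xander receives $21,000.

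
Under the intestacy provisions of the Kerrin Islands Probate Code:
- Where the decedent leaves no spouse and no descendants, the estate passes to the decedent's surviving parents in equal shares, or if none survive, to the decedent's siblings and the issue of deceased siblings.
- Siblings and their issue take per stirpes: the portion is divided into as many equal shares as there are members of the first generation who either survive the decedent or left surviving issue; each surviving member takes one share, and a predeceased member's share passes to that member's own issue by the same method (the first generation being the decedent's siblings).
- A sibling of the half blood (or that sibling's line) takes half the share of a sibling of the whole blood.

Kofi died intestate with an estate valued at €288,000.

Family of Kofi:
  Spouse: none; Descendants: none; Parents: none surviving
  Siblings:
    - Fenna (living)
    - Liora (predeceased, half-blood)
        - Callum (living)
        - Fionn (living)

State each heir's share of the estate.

The entire €288,000 passes to the siblings and their issue.
Counting each half-blood sibling's line as half a unit, there are 3/2 units in €288,000, so one unit is €192,000. Whole-blood lines (Fenna) take €192,000 each; half-blood lines (Liora) take €96,000 each.
Liora's share (€96,000) is divided into 2 shares of €48,000: Callum and Fionn each take €48,000.

Fenna: €192,000; Callum: €48,000; Fionn: €48,000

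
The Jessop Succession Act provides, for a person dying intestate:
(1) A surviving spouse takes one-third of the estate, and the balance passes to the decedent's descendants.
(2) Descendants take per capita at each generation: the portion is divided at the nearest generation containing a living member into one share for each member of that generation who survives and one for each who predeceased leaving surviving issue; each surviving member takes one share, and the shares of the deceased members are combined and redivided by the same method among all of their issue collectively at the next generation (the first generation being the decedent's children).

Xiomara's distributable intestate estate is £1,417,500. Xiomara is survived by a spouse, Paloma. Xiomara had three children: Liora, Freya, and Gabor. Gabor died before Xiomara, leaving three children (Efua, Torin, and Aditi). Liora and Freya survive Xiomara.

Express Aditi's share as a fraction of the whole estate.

Paloma takes one-third of £1,417,500 = £472,500. The remaining £945,000 passes to the descendants.
The descendants' portion (£945,000) is divided at the children's generation into 3 shares of £315,000. Liora and Freya each take £315,000. The remaining share for the deceased Gabor (£315,000) is carried to the next generation.
That pool (£315,000) is divided at the grandchildren's generation equally among Efua, Torin, and Aditi: £105,000 each.

Aditi receives 2/27 of the estate.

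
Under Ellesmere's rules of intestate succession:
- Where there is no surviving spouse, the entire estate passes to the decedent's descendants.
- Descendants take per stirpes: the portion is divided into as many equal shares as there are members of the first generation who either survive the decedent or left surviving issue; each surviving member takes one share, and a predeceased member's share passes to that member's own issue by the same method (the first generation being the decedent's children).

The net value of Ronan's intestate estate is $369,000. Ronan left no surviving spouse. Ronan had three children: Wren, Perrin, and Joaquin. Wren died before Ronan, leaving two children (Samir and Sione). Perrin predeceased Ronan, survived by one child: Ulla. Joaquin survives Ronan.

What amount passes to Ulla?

Ulla receives $123,000.

The entire $369,000 passes to the descendants.
That amount ($369,000) is divided into 3 shares of $123,000: Joaquin takes $123,000; Wren's $123,000 share passes to Wren's issue; Perrin's $123,000 share passes to Perrin's issue.
Wren's share ($123,000) is divided into 2 shares of $61,500: Samir and Sione each take $61,500.
Perrin's share ($123,000) passes entirely to Ulla.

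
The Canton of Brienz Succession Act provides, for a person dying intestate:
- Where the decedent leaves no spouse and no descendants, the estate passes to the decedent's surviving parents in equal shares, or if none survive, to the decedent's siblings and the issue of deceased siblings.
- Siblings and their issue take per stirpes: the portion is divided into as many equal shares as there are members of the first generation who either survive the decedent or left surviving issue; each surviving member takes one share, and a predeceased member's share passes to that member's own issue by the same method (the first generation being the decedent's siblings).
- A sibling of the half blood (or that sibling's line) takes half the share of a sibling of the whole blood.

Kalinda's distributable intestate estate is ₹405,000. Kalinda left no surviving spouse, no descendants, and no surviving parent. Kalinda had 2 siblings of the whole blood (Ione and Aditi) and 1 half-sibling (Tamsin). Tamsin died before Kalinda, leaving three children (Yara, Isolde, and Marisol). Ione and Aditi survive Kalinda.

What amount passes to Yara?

The entire ₹405,000 passes to the siblings and their issue.
Counting each half-blood sibling's line as half a unit, there are 5/2 units in ₹405,000, so one unit is ₹162,000. Whole-blood lines (Ione and Aditi) take ₹162,000 each; half-blood lines (Tamsin) take ₹81,000 each.
Tamsin's share (₹81,000) is divided into 3 shares of ₹27,000: Yara, Isolde, and Marisol each take ₹27,000.

Yara receives ₹27,000.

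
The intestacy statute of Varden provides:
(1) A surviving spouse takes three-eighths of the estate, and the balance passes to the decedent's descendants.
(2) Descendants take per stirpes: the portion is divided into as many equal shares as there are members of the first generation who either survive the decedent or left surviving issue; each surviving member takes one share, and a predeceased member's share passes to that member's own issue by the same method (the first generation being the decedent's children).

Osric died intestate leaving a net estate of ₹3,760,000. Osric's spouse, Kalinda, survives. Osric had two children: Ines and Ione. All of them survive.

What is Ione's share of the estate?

Kalinda takes three-eighths of ₹3,760,000 = ₹1,410,000. The remaining ₹2,350,000 passes to the descendants.
The descendants' portion (₹2,350,000) is divided into 2 shares of ₹1,175,000: Ines and Ione each take ₹1,175,000.

Ione receives ₹1,175,000.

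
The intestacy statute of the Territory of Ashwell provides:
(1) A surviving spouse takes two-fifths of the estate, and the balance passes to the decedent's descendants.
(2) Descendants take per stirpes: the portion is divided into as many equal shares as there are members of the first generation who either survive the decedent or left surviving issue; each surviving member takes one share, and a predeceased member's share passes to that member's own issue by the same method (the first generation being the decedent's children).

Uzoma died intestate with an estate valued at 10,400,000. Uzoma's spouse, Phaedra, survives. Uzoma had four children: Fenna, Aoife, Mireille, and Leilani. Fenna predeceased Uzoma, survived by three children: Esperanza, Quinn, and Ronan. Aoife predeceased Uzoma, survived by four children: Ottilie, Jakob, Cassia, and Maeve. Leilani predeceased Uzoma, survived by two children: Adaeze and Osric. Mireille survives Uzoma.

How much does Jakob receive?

Phaedra takes two-fifths of 10,400,000 = 4,160,000. The remaining 6,240,000 passes to the descendants.
The descendants' portion (6,240,000) is divided into 4 shares of 1,560,000: Mireille takes 1,560,000; Fenna's 1,560,000 share passes to Fenna's issue; Aoife's 1,560,000 share passes to Aoife's issue; Leilani's 1,560,000 share passes to Leilani's issue.
Fenna's share (1,560,000) is divided into 3 shares of 520,000: Esperanza, Quinn, and Ronan each take 520,000.
Aoife's share (1,560,000) is divided into 4 shares of 390,000: Ottilie, Jakob, Cassia, and Maeve each take 390,000.
Leilani's share (1,560,000) is divided into 2 shares of 780,000: Adaeze and Osric each take 780,000.

Jakob receives 390,000.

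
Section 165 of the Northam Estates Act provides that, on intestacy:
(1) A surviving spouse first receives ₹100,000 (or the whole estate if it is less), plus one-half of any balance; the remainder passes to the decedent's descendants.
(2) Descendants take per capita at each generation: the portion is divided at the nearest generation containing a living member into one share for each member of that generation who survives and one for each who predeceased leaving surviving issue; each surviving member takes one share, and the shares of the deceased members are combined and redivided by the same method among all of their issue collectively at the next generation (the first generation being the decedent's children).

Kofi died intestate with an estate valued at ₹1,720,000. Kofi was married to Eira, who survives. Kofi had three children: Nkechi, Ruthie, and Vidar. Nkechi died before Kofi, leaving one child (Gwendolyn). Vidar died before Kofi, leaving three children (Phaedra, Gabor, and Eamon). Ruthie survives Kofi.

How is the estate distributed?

Eira first takes ₹100,000, leaving a balance of ₹1,620,000. Eira then takes one-half of the balance (₹810,000), for a total of ₹910,000. The remaining ₹810,000 passes to the descendants.
The descendants' portion (₹810,000) is divided at the children's generation into 3 shares of ₹270,000. Ruthie takes ₹270,000. The 2 shares of the deceased (Nkechi and Vidar) are combined into a pool of ₹540,000.
That pool (₹540,000) is divided at the grandchildren's generation equally among Gwendolyn, Phaedra, Gabor, and Eamon: ₹135,000 each.

Eira: ₹910,000; Gwendolyn: ₹135,000; Ruthie: ₹270,000; Phaedra: ₹135,000; Gabor: ₹135,000; Eamon: ₹135,000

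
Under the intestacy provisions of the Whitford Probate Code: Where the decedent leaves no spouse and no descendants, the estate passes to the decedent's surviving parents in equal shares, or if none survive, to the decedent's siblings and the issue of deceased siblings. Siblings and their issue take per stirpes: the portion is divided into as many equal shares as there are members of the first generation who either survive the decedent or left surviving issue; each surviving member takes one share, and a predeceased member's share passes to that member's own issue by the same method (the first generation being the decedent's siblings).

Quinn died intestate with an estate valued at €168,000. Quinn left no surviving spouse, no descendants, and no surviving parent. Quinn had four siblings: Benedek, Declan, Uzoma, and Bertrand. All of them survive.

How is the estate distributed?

Benedek: €42,000; Declan: €42,000; Uzoma: €42,000; Bertrand: €42,000

The entire €168,000 passes to the siblings and their issue.
That amount (€168,000) is divided into 4 shares of €42,000: Benedek, Declan, Uzoma, and Bertrand each take €42,000.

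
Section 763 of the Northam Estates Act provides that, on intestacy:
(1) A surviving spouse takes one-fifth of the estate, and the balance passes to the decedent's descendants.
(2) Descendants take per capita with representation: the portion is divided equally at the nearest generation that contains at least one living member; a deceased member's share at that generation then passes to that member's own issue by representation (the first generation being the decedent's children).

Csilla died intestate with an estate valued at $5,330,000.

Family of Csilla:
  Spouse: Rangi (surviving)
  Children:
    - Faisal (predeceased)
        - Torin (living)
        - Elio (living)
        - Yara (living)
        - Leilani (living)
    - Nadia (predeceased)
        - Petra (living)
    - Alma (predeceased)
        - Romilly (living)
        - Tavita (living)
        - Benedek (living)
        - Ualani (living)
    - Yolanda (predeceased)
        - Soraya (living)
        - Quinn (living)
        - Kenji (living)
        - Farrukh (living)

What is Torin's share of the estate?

Torin receives $328,000.

Rangi takes one-fifth of $5,330,000 = $1,066,000. The remaining $4,264,000 passes to the descendants.
No child survives, so the initial division is made at the grandchildren's generation.
The descendants' portion ($4,264,000) is divided into 13 shares of $328,000: Torin, Elio, Yara, Leilani, Petra, Romilly, Tavita, Benedek, Ualani, Soraya, Quinn, Kenji, and Farrukh each take $328,000.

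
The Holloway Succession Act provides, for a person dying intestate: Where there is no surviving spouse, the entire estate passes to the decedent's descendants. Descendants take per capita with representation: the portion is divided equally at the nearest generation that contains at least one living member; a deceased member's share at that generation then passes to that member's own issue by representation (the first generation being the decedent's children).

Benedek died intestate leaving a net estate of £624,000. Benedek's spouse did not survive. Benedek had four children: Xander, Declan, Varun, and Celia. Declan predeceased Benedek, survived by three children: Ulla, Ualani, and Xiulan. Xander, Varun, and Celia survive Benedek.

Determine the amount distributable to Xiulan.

Xiulan receives £52,000.

The entire £624,000 passes to the descendants.
That amount (£624,000) is divided into 4 shares of £156,000: Xander, Varun, and Celia each take £156,000; Declan's £156,000 share passes to Declan's issue.
Declan's share (£156,000) is divided into 3 shares of £52,000: Ulla, Ualani, and Xiulan each take £52,000.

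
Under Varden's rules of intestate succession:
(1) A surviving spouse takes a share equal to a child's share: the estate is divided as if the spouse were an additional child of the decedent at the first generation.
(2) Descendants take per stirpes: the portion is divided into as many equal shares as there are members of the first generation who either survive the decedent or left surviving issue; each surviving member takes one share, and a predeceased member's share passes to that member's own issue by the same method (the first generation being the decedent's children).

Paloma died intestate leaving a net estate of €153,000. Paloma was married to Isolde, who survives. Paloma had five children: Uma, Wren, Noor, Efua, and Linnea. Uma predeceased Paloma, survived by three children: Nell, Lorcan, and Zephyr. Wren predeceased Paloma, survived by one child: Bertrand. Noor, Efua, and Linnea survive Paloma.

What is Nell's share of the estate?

Nell receives €8,500.

The spouse counts as an additional share at the children's level, so there are 6 primary shares of €25,500. Isolde takes one such share (€25,500).
The children's combined portion (€127,500) is divided into 5 shares of €25,500: Noor, Efua, and Linnea each take €25,500; Uma's €25,500 share passes to Uma's issue; Wren's €25,500 share passes to Wren's issue.
Uma's share (€25,500) is divided into 3 shares of €8,500: Nell, Lorcan, and Zephyr each take €8,500.
Wren's share (€25,500) passes entirely to Bertrand.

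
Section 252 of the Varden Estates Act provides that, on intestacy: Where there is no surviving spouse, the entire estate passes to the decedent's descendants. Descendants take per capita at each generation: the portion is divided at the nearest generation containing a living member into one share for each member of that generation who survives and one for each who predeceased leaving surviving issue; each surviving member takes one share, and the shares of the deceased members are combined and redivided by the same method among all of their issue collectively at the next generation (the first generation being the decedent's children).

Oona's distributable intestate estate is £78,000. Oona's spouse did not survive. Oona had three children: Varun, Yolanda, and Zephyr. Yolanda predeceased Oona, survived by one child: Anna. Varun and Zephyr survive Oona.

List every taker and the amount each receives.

Varun: £26,000; Anna: £26,000; Zephyr: £26,000

The entire £78,000 passes to the descendants.
That amount (£78,000) is divided at the children's generation into 3 shares of £26,000. Varun and Zephyr each take £26,000. The remaining share for the deceased Yolanda (£26,000) is carried to the next generation.
That pool (£26,000) passes entirely to Anna, the sole taker at the grandchildren's generation.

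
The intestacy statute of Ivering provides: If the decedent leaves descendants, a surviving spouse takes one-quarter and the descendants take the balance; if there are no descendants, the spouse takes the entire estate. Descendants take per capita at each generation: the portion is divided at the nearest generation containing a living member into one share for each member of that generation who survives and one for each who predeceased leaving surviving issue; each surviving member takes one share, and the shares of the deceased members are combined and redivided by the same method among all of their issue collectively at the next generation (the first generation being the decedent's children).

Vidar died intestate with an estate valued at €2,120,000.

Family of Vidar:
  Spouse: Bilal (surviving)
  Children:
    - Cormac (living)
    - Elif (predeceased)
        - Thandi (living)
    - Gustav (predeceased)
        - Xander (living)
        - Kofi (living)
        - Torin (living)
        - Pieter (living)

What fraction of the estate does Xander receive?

Bilal takes one-quarter of €2,120,000 = €530,000. The remaining €1,590,000 passes to the descendants.
The descendants' portion (€1,590,000) is divided at the children's generation into 3 shares of €530,000. Cormac takes €530,000. The 2 shares of the deceased (Elif and Gustav) are combined into a pool of €1,060,000.
That pool (€1,060,000) is divided at the grandchildren's generation equally among Thandi, Xander, Kofi, Torin, and Pieter: €212,000 each.

Xander receives 1/10 of the estate.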